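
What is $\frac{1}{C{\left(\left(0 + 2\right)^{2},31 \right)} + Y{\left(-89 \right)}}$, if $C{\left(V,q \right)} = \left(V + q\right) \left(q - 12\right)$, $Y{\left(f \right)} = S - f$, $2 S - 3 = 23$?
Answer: $\frac{1}{767} \approx 0.0013038$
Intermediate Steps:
$S = 13$ ($S = \frac{3}{2} + \frac{1}{2} \cdot 23 = \frac{3}{2} + \frac{23}{2} = 13$)
$Y{\left(f \right)} = 13 - f$
$C{\left(V,q \right)} = \left(-12 + q\right) \left(V + q\right)$ ($C{\left(V,q \right)} = \left(V + q\right) \left(-12 + q\right) = \left(-12 + q\right) \left(V + q\right)$)
$\frac{1}{C{\left(\left(0 + 2\right)^{2},31 \right)} + Y{\left(-89 \right)}} = \frac{1}{\left(31^{2} - 12 \left(0 + 2\right)^{2} - 372 + \left(0 + 2\right)^{2} \cdot 31\right) + \left(13 - -89\right)} = \frac{1}{\left(961 - 12 \cdot 2^{2} - 372 + 2^{2} \cdot 31\right) + \left(13 + 89\right)} = \frac{1}{\left(961 - 48 - 372 + 4 \cdot 31\right) + 102} = \frac{1}{\left(961 - 48 - 372 + 124\right) + 102} = \frac{1}{665 + 102} = \frac{1}{767}$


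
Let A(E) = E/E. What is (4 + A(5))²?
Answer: 25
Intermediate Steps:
A(E) = 1
(4 + A(5))² = (4 + 1)² = 5² = 25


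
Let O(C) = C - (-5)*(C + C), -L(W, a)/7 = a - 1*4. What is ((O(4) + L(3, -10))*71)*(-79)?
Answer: -796478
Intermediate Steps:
L(W, a) = 28 - 7*a (L(W, a) = -7*(a - 1*4) = -7*(a - 4) = -7*(-4 + a) = 28 - 7*a)
O(C) = 11*C (O(C) = C - (-5)*2*C = C - (-10)*C = C + 10*C = 11*C)
((O(4) + L(3, -10))*71)*(-79) = ((11*4 + (28 - 7*(-10)))*71)*(-79) = ((44 + (28 + 70))*71)*(-79) = ((44 + 98)*71)*(-79) = (142*71)*(-79) = 10082*(-79) = -796478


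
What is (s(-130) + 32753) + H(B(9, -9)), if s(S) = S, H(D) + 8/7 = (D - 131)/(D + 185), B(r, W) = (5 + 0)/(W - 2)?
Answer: 4730066/145 ≈ 32621.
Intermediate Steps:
B(r, W) = 5/(-2 + W)
H(D) = -8/7 + (-131 + D)/(185 + D) (H(D) = -8/7 + (D - 131)/(D + 185) = -8/7 + (-131 + D)/(185 + D))
(s(-130) + 32753) + H(B(9, -9)) = (-130 + 32753) + (-2397 - 5/(-2 - 9))/(7*(185 + 5/(-2 - 9))) = 32623 + (-2397 - 5/(-11))/(7*(185 + 5/(-11))) = 32623 + (-2397 - 5*(-1)/11)/(7*(185 + 5*(-1/11))) = 32623 + (-2397 - 1*(-5/11))/(7*(185 - 5/11)) = 32623 + (-2397 + 5/11)/(7*(2030/11)) = 32623 + (⅐)*(11/2030)*(-26362/11) = 32623 - 269/145 = 4730066/145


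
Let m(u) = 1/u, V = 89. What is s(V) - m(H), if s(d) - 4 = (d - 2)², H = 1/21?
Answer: 7552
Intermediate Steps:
H = 1/21 ≈ 0.047619
s(d) = 4 + (-2 + d)² (s(d) = 4 + (d - 2)² = 4 + (-2 + d)²)
s(V) - m(H) = (4 + (-2 + 89)²) - 1/1/21 = (4 + 87²) - 1*21 = (4 + 7569) - 21 = 7573 - 21 = 7552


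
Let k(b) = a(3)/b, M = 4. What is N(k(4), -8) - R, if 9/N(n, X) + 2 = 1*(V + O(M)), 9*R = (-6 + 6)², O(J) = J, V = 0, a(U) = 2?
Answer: 9/2 ≈ 4.5000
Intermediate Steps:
k(b) = 2/b
R = 0 (R = (-6 + 6)²/9 = (⅑)*0² = (⅑)*0 = 0)
N(n, X) = 9/2 (N(n, X) = 9/(-2 + 1*(0 + 4)) = 9/(-2 + 1*4) = 9/(-2 + 4) = 9/2)
N(k(4), -8) - R = 9/2 - 1*0 = 9/2 + 0 = 9/2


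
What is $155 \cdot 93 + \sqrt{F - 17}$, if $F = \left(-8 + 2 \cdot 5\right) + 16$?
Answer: $14416$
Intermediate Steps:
$F = 18$ ($F = \left(-8 + 10\right) + 16 = 2 + 16 = 18$)
$155 \cdot 93 + \sqrt{F - 17} = 155 \cdot 93 + \sqrt{18 - 17} = 14415 + \sqrt{1} = 14415 + 1 = 14416$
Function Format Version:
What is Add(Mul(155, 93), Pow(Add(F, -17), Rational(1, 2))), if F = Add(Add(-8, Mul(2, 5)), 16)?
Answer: 14416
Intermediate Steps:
F = 18 (F = Add(Add(-8, 10), 16) = Add(2, 16) = 18)
Add(Mul(155, 93), Pow(Add(F, -17), Rational(1, 2))) = Add(Mul(155, 93), Pow(Add(18, -17), Rational(1, 2))) = Add(14415, Pow(1, Rational(1, 2))) = Add(14415, 1) = 14416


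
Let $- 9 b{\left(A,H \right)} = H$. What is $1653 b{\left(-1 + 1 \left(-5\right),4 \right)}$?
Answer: $- \frac{2204}{3} \approx -734.67$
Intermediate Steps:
$b{\left(A,H \right)} = - \frac{H}{9}$
$1653 b{\left(-1 + 1 \left(-5\right),4 \right)} = 1653 \left(\left(- \frac{1}{9}\right) 4\right) = 1653 \left(- \frac{4}{9}\right) = - \frac{2204}{3}$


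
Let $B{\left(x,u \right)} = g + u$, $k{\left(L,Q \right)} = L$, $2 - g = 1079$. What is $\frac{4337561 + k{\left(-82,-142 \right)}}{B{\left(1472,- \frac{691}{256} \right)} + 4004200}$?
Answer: $\frac{1110394624}{1024798797} \approx 1.0835$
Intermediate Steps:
$g = -1077$ ($g = 2 - 1079 = -1077$)
$B{\left(x,u \right)} = -1077 + u$
$\frac{4337561 + k{\left(-82,-142 \right)}}{B{\left(1472,- \frac{691}{256} \right)} + 4004200} = \frac{4337561 - 82}{\left(-1077 - \frac{691}{256}\right) + 4004200} = \frac{4337479}{\left(-1077 - \frac{691}{256}\right) + 4004200} = \frac{4337479}{- \frac{276403}{256} + 4004200} = \frac{4337479}{\frac{1024798797}{256}} = 4337479 \cdot \frac{256}{1024798797} = \frac{1110394624}{1024798797}$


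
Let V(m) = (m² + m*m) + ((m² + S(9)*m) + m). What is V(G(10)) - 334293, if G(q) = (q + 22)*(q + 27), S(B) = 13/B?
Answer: 34867523/9 ≈ 3.8742e+6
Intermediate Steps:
G(q) = (22 + q)*(27 + q)
V(m) = 3*m² + 22*m/9 (V(m) = (m² + m*m) + ((m² + (13/9)*m) + m) = (m² + m²) + ((m² + (13*(⅑))*m) + m) = 2*m² + ((m² + 13*m/9) + m) = 2*m² + (m² + 22*m/9) = 3*m² + 22*m/9)
V(G(10)) - 334293 = (594 + 10² + 49*10)*(22 + 27*(594 + 10² + 49*10))/9 - 334293 = (594 + 100 + 490)*(22 + 27*(594 + 100 + 490))/9 - 334293 = (⅑)*1184*(22 + 27*1184) - 334293 = (⅑)*1184*(22 + 31968) - 334293 = (⅑)*1184*31990 - 334293 = 37876160/9 - 334293 = 34867523/9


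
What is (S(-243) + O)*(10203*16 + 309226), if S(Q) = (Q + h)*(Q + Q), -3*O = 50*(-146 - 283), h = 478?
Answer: -50583066440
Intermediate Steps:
O = 7150 (O = -50*(-146 - 283)/3 = -50*(-429)/3 = -1/3*(-21450) = 7150)
S(Q) = 2*Q*(478 + Q) (S(Q) = (Q + 478)*(Q + Q) = (478 + Q)*(2*Q) = 2*Q*(478 + Q))
(S(-243) + O)*(10203*16 + 309226) = (2*(-243)*(478 - 243) + 7150)*(10203*16 + 309226) = (2*(-243)*235 + 7150)*(163248 + 309226) = (-114210 + 7150)*472474 = -107060*472474 = -50583066440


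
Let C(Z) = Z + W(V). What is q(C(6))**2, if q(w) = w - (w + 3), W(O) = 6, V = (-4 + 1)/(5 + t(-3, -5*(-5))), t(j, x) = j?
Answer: 9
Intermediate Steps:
V = -3/2 (V = (-4 + 1)/(5 - 3) = -3/2 ≈ -1.5000)
C(Z) = 6 + Z (C(Z) = Z + 6 = 6 + Z)
q(w) = -3 (q(w) = w - (3 + w) = w + (-3 - w) = -3)
q(C(6))**2 = (-3)**2 = 9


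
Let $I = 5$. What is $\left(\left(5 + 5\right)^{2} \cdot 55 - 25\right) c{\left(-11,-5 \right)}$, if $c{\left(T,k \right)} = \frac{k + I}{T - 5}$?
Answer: $0$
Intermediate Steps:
$c{\left(T,k \right)} = \frac{5 + k}{-5 + T}$ ($c{\left(T,k \right)} = \frac{k + 5}{T - 5} = \frac{5 + k}{-5 + T}$)
$\left(\left(5 + 5\right)^{2} \cdot 55 - 25\right) c{\left(-11,-5 \right)} = \left(\left(5 + 5\right)^{2} \cdot 55 - 25\right) \frac{5 - 5}{-5 - 11} = \left(10^{2} \cdot 55 - 25\right) \frac{1}{-16} \cdot 0 = \left(100 \cdot 55 - 25\right) \left(\left(- \frac{1}{16}\right) 0\right) = \left(5500 - 25\right) 0 = 5475 \cdot 0 = 0$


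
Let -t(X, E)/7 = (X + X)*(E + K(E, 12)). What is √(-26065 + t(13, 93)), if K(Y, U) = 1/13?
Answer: I*√43005 ≈ 207.38*I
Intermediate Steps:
K(Y, U) = 1/13
t(X, E) = -14*X*(1/13 + E) (t(X, E) = -7*(X + X)*(E + 1/13) = -7*2*X*(1/13 + E) = -14*X*(1/13 + E))
√(-26065 + t(13, 93)) = √(-26065 - 14/13*13*(1 + 13*93)) = √(-26065 - 14/13*13*(1 + 1209)) = √(-26065 - 14/13*13*1210) = √(-26065 - 16940) = √(-43005) = I*√43005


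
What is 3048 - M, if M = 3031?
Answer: 17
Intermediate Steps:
3048 - M = 3048 - 1*3031 = 3048 - 3031 = 17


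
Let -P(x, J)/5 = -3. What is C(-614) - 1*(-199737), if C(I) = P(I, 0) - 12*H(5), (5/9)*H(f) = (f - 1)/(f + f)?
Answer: 4993584/25 ≈ 1.9974e+5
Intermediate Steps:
H(f) = 9*(-1 + f)/(10*f) (H(f) = 9*((f - 1)/(f + f))/5 = 9*((-1 + f)/((2*f)))/5 = 9*((-1 + f)*(1/(2*f)))/5 = 9*((-1 + f)/(2*f))/5 = 9*(-1 + f)/(10*f))
P(x, J) = 15 (P(x, J) = -5*(-3) = 15)
C(I) = 159/25 (C(I) = 15 - 54*(-1 + 5)/(5*5) = 15 - 54*4/(5*5) = 15 - 12*18/25 = 15 - 216/25 = 159/25)
C(-614) - 1*(-199737) = 159/25 - 1*(-199737) = 159/25 + 199737 = 4993584/25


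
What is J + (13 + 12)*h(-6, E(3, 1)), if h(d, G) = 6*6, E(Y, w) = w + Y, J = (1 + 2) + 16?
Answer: 919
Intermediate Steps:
J = 19 (J = 3 + 16 = 19)
E(Y, w) = Y + w
h(d, G) = 36
J + (13 + 12)*h(-6, E(3, 1)) = 19 + (13 + 12)*36 = 19 + 25*36 = 19 + 900 = 919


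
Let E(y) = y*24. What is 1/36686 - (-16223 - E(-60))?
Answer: 542329139/36686 ≈ 14783.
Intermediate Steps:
E(y) = 24*y
1/36686 - (-16223 - E(-60)) = 1/36686 - (-16223 - 24*(-60)) = 1/36686 - (-16223 - 1*(-1440)) = 1/36686 - (-16223 + 1440) = 1/36686 - 1*(-14783) = 1/36686 + 14783 = 542329139/36686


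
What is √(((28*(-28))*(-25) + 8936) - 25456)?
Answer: 2*√770 ≈ 55.498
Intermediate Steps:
√(((28*(-28))*(-25) + 8936) - 25456) = √((-784*(-25) + 8936) - 25456) = √((19600 + 8936) - 25456) = √(28536 - 25456) = √3080 = 2*√770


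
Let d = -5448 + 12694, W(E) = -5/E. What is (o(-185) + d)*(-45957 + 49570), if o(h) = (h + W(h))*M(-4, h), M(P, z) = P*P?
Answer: 573014574/37 ≈ 1.5487e+7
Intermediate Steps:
M(P, z) = P²
o(h) = -80/h + 16*h (o(h) = (h - 5/h)*(-4)² = (h - 5/h)*16 = -80/h + 16*h)
d = 7246
(o(-185) + d)*(-45957 + 49570) = ((-80/(-185) + 16*(-185)) + 7246)*(-45957 + 49570) = ((-80*(-1/185) - 2960) + 7246)*3613 = ((16/37 - 2960) + 7246)*3613 = (-109504/37 + 7246)*3613 = (158598/37)*3613 = 573014574/37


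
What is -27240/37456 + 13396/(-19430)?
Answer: -64439611/45485630 ≈ -1.4167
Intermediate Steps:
-27240/37456 + 13396/(-19430) = -27240*1/37456 + 13396*(-1/19430) = -3405/4682 - 6698/9715 = -64439611/45485630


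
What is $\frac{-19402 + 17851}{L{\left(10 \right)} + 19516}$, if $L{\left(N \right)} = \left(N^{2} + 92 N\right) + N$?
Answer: $- \frac{1551}{20546} \approx -0.075489$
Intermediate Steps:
$L{\left(N \right)} = N^{2} + 93 N$
$\frac{-19402 + 17851}{L{\left(10 \right)} + 19516} = \frac{-19402 + 17851}{10 \left(93 + 10\right) + 19516} = - \frac{1551}{10 \cdot 103 + 19516} = - \frac{1551}{1030 + 19516} = - \frac{1551}{20546}$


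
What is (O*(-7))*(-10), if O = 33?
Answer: 2310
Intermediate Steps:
(O*(-7))*(-10) = (33*(-7))*(-10) = -231*(-10) = 2310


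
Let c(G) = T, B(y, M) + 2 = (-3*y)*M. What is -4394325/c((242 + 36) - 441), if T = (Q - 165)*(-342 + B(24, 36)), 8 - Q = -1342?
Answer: 292955/231944 ≈ 1.2630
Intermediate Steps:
Q = 1350 (Q = 8 - 1*(-1342) = 8 + 1342 = 1350)
B(y, M) = -2 - 3*M*y (B(y, M) = -2 + (-3*y)*M = -2 - 3*M*y)
T = -3479160 (T = (1350 - 165)*(-342 + (-2 - 3*36*24)) = 1185*(-342 + (-2 - 2592)) = 1185*(-342 - 2594) = 1185*(-2936) = -3479160)
c(G) = -3479160
-4394325/c((242 + 36) - 441) = -4394325/(-3479160) = -4394325*(-1/3479160) = 292955/231944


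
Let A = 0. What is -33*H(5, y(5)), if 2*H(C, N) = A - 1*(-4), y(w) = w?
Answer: -66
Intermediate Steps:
H(C, N) = 2 (H(C, N) = (0 - 1*(-4))/2 = (0 + 4)/2 = (½)*4 = 2)
-33*H(5, y(5)) = -33*2 = -66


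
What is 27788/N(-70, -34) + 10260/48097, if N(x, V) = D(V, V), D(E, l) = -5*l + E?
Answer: 334478699/1635298 ≈ 204.54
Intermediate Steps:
D(E, l) = E - 5*l
N(x, V) = -4*V (N(x, V) = V - 5*V = -4*V)
27788/N(-70, -34) + 10260/48097 = 27788/((-4*(-34))) + 10260/48097 = 27788/136 + 10260*(1/48097) = 27788*(1/136) + 10260/48097 = 6947/34 + 10260/48097 = 334478699/1635298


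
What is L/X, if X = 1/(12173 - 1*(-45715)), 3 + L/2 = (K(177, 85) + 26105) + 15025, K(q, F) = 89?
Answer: 4771823616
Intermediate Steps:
L = 82432 (L = -6 + 2*((89 + 26105) + 15025) = -6 + 2*(26194 + 15025) = -6 + 2*41219 = -6 + 82438 = 82432)
X = 1/57888 (X = 1/(12173 + 45715) = 1/57888 ≈ 1.7275e-5)
L/X = 82432/(1/57888) = 82432*57888 = 4771823616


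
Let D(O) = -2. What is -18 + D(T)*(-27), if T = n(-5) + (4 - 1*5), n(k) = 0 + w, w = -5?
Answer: 36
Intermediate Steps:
n(k) = -5 (n(k) = 0 - 5 = -5)
T = -6 (T = -5 + (4 - 1*5) = -5 + (4 - 5) = -5 - 1 = -6)
-18 + D(T)*(-27) = -18 - 2*(-27) = -18 + 54 = 36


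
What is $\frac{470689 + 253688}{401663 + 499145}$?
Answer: $\frac{724377}{900808} \approx 0.80414$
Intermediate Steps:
$\frac{470689 + 253688}{401663 + 499145} = \frac{724377}{900808}$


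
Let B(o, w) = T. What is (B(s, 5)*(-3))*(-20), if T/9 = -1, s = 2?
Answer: -540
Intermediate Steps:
T = -9 (T = 9*(-1) = -9)
B(o, w) = -9
(B(s, 5)*(-3))*(-20) = -9*(-3)*(-20) = 27*(-20) = -540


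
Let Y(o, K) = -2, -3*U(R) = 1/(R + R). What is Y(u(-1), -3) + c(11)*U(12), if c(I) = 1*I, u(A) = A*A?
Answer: -155/72 ≈ -2.1528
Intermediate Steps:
U(R) = -1/(6*R) (U(R) = -1/(3*(R + R)) = -1/(2*R)/3 = -1/(6*R))
u(A) = A²
c(I) = I
Y(u(-1), -3) + c(11)*U(12) = -2 + 11*(-⅙/12) = -2 + 11*(-⅙*1/12) = -2 + 11*(-1/72) = -2 - 11/72 = -155/72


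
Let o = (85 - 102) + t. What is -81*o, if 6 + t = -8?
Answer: 2511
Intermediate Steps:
t = -14 (t = -6 - 8 = -14)
o = -31 (o = (85 - 102) - 14 = -17 - 14 = -31)
-81*o = -81*(-31) = 2511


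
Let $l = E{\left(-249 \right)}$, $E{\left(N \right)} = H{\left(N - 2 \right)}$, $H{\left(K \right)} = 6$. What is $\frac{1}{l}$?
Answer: $\frac{1}{6} \approx 0.16667$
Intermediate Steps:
$E{\left(N \right)} = 6$
$l = 6$
$\frac{1}{l} = \frac{1}{6}$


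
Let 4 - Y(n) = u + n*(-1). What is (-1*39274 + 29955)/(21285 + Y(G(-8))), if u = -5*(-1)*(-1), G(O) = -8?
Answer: -9319/21286 ≈ -0.43780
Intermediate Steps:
u = -5 (u = 5*(-1) = -5)
Y(n) = 9 + n (Y(n) = 4 - (-5 + n*(-1)) = 4 - (-5 - n) = 4 + (5 + n) = 9 + n)
(-1*39274 + 29955)/(21285 + Y(G(-8))) = (-1*39274 + 29955)/(21285 + (9 - 8)) = (-39274 + 29955)/(21285 + 1) = -9319/21286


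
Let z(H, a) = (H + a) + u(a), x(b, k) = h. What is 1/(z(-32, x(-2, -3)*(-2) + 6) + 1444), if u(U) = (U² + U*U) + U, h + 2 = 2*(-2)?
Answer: 1/2096 ≈ 0.00047710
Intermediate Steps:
h = -6 (h = -2 + 2*(-2) = -2 - 4 = -6)
x(b, k) = -6
u(U) = U + 2*U² (u(U) = (U² + U²) + U = 2*U² + U = U + 2*U²)
z(H, a) = H + a + a*(1 + 2*a) (z(H, a) = (H + a) + a*(1 + 2*a) = H + a + a*(1 + 2*a))
1/(z(-32, x(-2, -3)*(-2) + 6) + 1444) = 1/((-32 + (-6*(-2) + 6) + (-6*(-2) + 6)*(1 + 2*(-6*(-2) + 6))) + 1444) = 1/((-32 + (12 + 6) + (12 + 6)*(1 + 2*(12 + 6))) + 1444) = 1/((-32 + 18 + 18*(1 + 2*18)) + 1444) = 1/((-32 + 18 + 18*(1 + 36)) + 1444) = 1/((-32 + 18 + 18*37) + 1444) = 1/((-32 + 18 + 666) + 1444) = 1/(652 + 1444) = 1/2096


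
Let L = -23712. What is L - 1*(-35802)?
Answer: 12090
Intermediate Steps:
L - 1*(-35802) = -23712 - 1*(-35802) = -23712 + 35802 = 12090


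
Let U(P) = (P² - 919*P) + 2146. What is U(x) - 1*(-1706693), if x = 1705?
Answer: 3048969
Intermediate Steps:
U(P) = 2146 + P² - 919*P
U(x) - 1*(-1706693) = (2146 + 1705² - 919*1705) - 1*(-1706693) = (2146 + 2907025 - 1566895) + 1706693 = 1342276 + 1706693 = 3048969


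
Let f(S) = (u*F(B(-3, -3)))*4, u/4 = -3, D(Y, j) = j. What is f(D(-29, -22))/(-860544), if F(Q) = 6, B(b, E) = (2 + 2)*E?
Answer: 1/2988 ≈ 0.00033467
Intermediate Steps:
B(b, E) = 4*E
u = -12 (u = 4*(-3) = -12)
f(S) = -288 (f(S) = -12*6*4 = -72*4 = -288)
f(D(-29, -22))/(-860544) = -288/(-860544) = -288*(-1/860544) = 1/2988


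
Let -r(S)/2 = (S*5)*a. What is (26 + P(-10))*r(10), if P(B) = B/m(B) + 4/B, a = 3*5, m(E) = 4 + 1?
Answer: -35400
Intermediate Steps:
m(E) = 5
a = 15
P(B) = 4/B + B/5 (P(B) = B/5 + 4/B = 4/B + B/5)
r(S) = -150*S (r(S) = -2*S*5*15 = -2*5*S*15 = -150*S)
(26 + P(-10))*r(10) = (26 + (4/(-10) + (⅕)*(-10)))*(-150*10) = (26 + (4*(-⅒) - 2))*(-1500) = (26 + (-⅖ - 2))*(-1500) = (26 - 12/5)*(-1500) = (118/5)*(-1500) = -35400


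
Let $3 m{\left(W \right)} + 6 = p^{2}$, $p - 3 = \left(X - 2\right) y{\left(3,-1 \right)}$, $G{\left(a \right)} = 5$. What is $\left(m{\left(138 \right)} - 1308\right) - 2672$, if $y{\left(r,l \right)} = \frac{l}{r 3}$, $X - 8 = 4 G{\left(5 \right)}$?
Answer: $- \frac{967625}{243} \approx -3982.0$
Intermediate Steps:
$X = 28$ ($X = 8 + 4 \cdot 5 = 8 + 20 = 28$)
$y{\left(r,l \right)} = \frac{l}{3 r}$
$p = \frac{1}{9}$ ($p = 3 + \left(28 - 2\right) \frac{1}{3} \left(-1\right) \frac{1}{3} = 3 + 26 \cdot \frac{1}{3} \left(-1\right) \frac{1}{3} = 3 + 26 \left(- \frac{1}{9}\right) = 3 - \frac{26}{9} = \frac{1}{9} \approx 0.11111$)
$m{\left(W \right)} = - \frac{485}{243}$ ($m{\left(W \right)} = -2 + \frac{1}{3 \cdot 81} = -2 + \frac{1}{3} \cdot \frac{1}{81} = -2 + \frac{1}{243} = - \frac{485}{243}$)
$\left(m{\left(138 \right)} - 1308\right) - 2672 = \left(- \frac{485}{243} - 1308\right) - 2672 = - \frac{318329}{243} - 2672 = - \frac{967625}{243}$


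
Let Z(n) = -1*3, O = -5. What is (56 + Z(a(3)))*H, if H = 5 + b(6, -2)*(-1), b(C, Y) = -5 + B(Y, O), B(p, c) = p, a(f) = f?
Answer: 636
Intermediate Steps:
b(C, Y) = -5 + Y
Z(n) = -3
H = 12 (H = 5 + (-5 - 2)*(-1) = 5 - 7*(-1) = 5 + 7 = 12)
(56 + Z(a(3)))*H = (56 - 3)*12 = 53*12 = 636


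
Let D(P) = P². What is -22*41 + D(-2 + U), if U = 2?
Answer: -902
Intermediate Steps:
-22*41 + D(-2 + U) = -22*41 + (-2 + 2)² = -902 + 0² = -902 + 0 = -902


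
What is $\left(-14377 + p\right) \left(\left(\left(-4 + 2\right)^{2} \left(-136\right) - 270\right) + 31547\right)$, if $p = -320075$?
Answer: $-10278713316$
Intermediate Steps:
$\left(-14377 + p\right) \left(\left(\left(-4 + 2\right)^{2} \left(-136\right) - 270\right) + 31547\right) = \left(-14377 - 320075\right) \left(\left(\left(-4 + 2\right)^{2} \left(-136\right) - 270\right) + 31547\right) = - 334452 \left(\left(\left(-2\right)^{2} \left(-136\right) - 270\right) + 31547\right) = - 334452 \left(\left(4 \left(-136\right) - 270\right) + 31547\right) = - 334452 \left(\left(-544 - 270\right) + 31547\right) = - 334452 \left(-814 + 31547\right) = \left(-334452\right) 30733 = -10278713316$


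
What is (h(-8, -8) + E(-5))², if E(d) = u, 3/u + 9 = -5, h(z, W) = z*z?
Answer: 797449/196 ≈ 4068.6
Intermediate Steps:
h(z, W) = z²
u = -3/14 (u = 3/(-9 - 5) = 3/(-14) = 3*(-1/14) = -3/14 ≈ -0.21429)
E(d) = -3/14
(h(-8, -8) + E(-5))² = ((-8)² - 3/14)² = (64 - 3/14)² = (893/14)² = 797449/196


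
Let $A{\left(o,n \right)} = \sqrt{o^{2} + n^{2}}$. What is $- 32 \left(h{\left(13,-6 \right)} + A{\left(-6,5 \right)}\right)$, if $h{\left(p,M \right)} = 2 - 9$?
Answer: $224 - 32 \sqrt{61} \approx -25.928$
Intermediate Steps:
$A{\left(o,n \right)} = \sqrt{n^{2} + o^{2}}$
$h{\left(p,M \right)} = -7$ ($h{\left(p,M \right)} = 2 - 9 = -7$)
$- 32 \left(h{\left(13,-6 \right)} + A{\left(-6,5 \right)}\right) = - 32 \left(-7 + \sqrt{5^{2} + \left(-6\right)^{2}}\right) = - 32 \left(-7 + \sqrt{25 + 36}\right) = - 32 \left(-7 + \sqrt{61}\right) = 224 - 32 \sqrt{61}$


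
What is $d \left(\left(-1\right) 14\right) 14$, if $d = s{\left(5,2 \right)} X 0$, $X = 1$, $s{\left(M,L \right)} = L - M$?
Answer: $0$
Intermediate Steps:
$d = 0$ ($d = \left(2 - 5\right) 1 \cdot 0 = \left(-3\right) 1 \cdot 0 = \left(-3\right) 0 = 0$)
$d \left(\left(-1\right) 14\right) 14 = 0 \left(\left(-1\right) 14\right) 14 = 0 \left(-14\right) 14 = 0 \cdot 14 = 0$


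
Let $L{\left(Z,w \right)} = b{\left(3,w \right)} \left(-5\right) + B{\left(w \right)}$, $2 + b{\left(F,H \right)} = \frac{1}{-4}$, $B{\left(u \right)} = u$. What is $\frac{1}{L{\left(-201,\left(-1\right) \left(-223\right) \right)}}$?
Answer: $\frac{4}{937} \approx 0.0042689$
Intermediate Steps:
$b{\left(F,H \right)} = - \frac{9}{4}$ ($b{\left(F,H \right)} = -2 + \frac{1}{-4} = -2 - \frac{1}{4} = - \frac{9}{4}$)
$L{\left(Z,w \right)} = \frac{45}{4} + w$ ($L{\left(Z,w \right)} = \left(- \frac{9}{4}\right) \left(-5\right) + w = \frac{45}{4} + w$)
$\frac{1}{L{\left(-201,\left(-1\right) \left(-223\right) \right)}} = \frac{1}{\frac{45}{4} - -223} = \frac{1}{\frac{45}{4} + 223} = \frac{1}{\frac{937}{4}} = \frac{4}{937}$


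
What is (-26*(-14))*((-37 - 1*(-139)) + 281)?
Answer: 139412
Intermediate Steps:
(-26*(-14))*((-37 - 1*(-139)) + 281) = 364*((-37 + 139) + 281) = 364*(102 + 281) = 364*383 = 139412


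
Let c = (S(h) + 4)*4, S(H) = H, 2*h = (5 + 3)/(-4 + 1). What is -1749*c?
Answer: -18656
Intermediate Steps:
h = -4/3 (h = ((5 + 3)/(-4 + 1))/2 = (8/(-3))/2 = (8*(-1/3))/2 = (1/2)*(-8/3) = -4/3 ≈ -1.3333)
c = 32/3 (c = (-4/3 + 4)*4 = (8/3)*4 = 32/3 ≈ 10.667)
-1749*c = -1749*32/3 = -18656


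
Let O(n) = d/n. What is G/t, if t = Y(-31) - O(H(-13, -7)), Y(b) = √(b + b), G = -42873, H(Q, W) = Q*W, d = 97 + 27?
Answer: 2600962/2843 + 3817541*I*√62/5686 ≈ 914.87 + 5286.6*I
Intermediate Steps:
d = 124
O(n) = 124/n
Y(b) = √2*√b (Y(b) = √(2*b) = √2*√b)
t = -124/91 + I*√62 (t = √2*√(-31) - 124/((-13*(-7))) = √2*(I*√31) - 124/91 = I*√62 - 124/91 = -124/91 + I*√62 ≈ -1.3626 + 7.874*I)
G/t = -42873/(-124/91 + I*√62)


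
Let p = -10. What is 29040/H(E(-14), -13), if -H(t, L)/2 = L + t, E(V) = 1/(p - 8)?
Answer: 52272/47 ≈ 1112.2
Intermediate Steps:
E(V) = -1/18 (E(V) = 1/(-10 - 8) = 1/(-18) = -1/18)
H(t, L) = -2*L - 2*t (H(t, L) = -2*(L + t) = -2*L - 2*t)
29040/H(E(-14), -13) = 29040/(-2*(-13) - 2*(-1/18)) = 29040/(26 + ⅑) = 29040/(235/9) = 29040*(9/235) = 52272/47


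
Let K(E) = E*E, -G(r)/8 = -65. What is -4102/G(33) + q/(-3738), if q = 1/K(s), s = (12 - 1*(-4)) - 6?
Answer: -38333203/4859400 ≈ -7.8885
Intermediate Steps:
s = 10 (s = (12 + 4) - 6 = 16 - 6 = 10)
G(r) = 520 (G(r) = -8*(-65) = 520)
K(E) = E**2
q = 1/100 (q = 1/(10**2) = 1/100 ≈ 0.010000)
-4102/G(33) + q/(-3738) = -4102/520 + (1/100)/(-3738) = -4102*1/520 + (1/100)*(-1/3738) = -2051/260 - 1/373800 = -38333203/4859400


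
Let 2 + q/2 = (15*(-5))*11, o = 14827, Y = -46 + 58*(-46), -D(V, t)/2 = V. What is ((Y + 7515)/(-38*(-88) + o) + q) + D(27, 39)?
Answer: -31031267/18171 ≈ -1707.7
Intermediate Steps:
D(V, t) = -2*V
Y = -2714 (Y = -46 - 2668 = -2714)
q = -1654 (q = -4 + 2*((15*(-5))*11) = -4 + 2*(-75*11) = -4 + 2*(-825) = -4 - 1650 = -1654)
((Y + 7515)/(-38*(-88) + o) + q) + D(27, 39) = ((-2714 + 7515)/(-38*(-88) + 14827) - 1654) - 2*27 = (4801/(3344 + 14827) - 1654) - 54 = (4801/18171 - 1654) - 54 = -30050033/18171 - 54 = -31031267/18171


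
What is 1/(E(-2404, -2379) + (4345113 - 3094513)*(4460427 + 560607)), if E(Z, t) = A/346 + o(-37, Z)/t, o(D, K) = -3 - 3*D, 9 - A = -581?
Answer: 137189/861451590162783307 ≈ 1.5925e-13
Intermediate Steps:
A = 590 (A = 9 - 1*(-581) = 9 + 581 = 590)
E(Z, t) = 295/173 + 108/t (E(Z, t) = 590/346 + (-3 - 3*(-37))/t = 590*(1/346) + (-3 + 111)/t = 295/173 + 108/t)
1/(E(-2404, -2379) + (4345113 - 3094513)*(4460427 + 560607)) = 1/((295/173 + 108/(-2379)) + (4345113 - 3094513)*(4460427 + 560607)) = 1/((295/173 + 108*(-1/2379)) + 1250600*5021034) = 1/((295/173 - 36/793) + 6279305120400) = 1/(227707/137189 + 6279305120400) = 1/(861451590162783307/137189) = 137189/861451590162783307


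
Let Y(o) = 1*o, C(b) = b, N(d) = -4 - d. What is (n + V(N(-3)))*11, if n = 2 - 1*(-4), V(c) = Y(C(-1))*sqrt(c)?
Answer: 66 - 11*I ≈ 66.0 - 11.0*I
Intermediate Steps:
Y(o) = o
V(c) = -sqrt(c)
n = 6 (n = 2 + 4 = 6)
(n + V(N(-3)))*11 = (6 - sqrt(-4 - 1*(-3)))*11 = (6 - sqrt(-4 + 3))*11 = (6 - sqrt(-1))*11 = (6 - I)*11 = 66 - 11*I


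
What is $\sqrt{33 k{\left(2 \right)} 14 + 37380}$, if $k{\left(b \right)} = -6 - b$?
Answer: $2 \sqrt{8421} \approx 183.53$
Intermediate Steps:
$\sqrt{33 k{\left(2 \right)} 14 + 37380} = \sqrt{33 \left(-6 - 2\right) 14 + 37380} = \sqrt{33 \left(-8\right) 14 + 37380} = \sqrt{\left(-264\right) 14 + 37380} = \sqrt{-3696 + 37380} = \sqrt{33684} = 2 \sqrt{8421}$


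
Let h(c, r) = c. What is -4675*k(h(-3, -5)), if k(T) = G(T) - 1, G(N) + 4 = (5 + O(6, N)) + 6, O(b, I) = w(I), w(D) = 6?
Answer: -56100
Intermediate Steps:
O(b, I) = 6
G(N) = 13 (G(N) = -4 + ((5 + 6) + 6) = -4 + (11 + 6) = -4 + 17 = 13)
k(T) = 12 (k(T) = 13 - 1 = 12)
-4675*k(h(-3, -5)) = -4675*12 = -56100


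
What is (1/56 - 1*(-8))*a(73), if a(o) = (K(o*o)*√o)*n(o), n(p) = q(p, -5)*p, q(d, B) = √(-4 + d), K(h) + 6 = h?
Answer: 174471971*√5037/56 ≈ 2.2112e+8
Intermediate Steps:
K(h) = -6 + h
n(p) = p*√(-4 + p) (n(p) = √(-4 + p)*p = p*√(-4 + p))
a(o) = o^(3/2)*√(-4 + o)*(-6 + o²) (a(o) = ((-6 + o*o)*√o)*(o*√(-4 + o)) = ((-6 + o²)*√o)*(o*√(-4 + o)) = (√o*(-6 + o²))*(o*√(-4 + o)) = o^(3/2)*√(-4 + o)*(-6 + o²))
(1/56 - 1*(-8))*a(73) = (1/56 - 1*(-8))*(73^(3/2)*√(-4 + 73)*(-6 + 73²)) = (1/56 + 8)*((73*√73)*√69*(-6 + 5329)) = 449*((73*√73)*√69*5323)/56 = 449*(388579*√5037)/56 = 174471971*√5037/56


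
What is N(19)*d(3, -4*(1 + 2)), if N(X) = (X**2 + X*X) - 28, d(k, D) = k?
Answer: 2082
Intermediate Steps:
N(X) = -28 + 2*X**2 (N(X) = (X**2 + X**2) - 28 = 2*X**2 - 28 = -28 + 2*X**2)
N(19)*d(3, -4*(1 + 2)) = (-28 + 2*19**2)*3 = (-28 + 2*361)*3 = (-28 + 722)*3 = 694*3 = 2082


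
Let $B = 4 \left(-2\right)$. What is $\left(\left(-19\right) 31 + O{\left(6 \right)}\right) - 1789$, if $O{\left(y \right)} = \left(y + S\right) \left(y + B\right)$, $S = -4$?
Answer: $-2382$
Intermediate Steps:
$B = -8$
$O{\left(y \right)} = \left(-8 + y\right) \left(-4 + y\right)$ ($O{\left(y \right)} = \left(y - 4\right) \left(y - 8\right) = \left(-4 + y\right) \left(-8 + y\right) = \left(-8 + y\right) \left(-4 + y\right)$)
$\left(\left(-19\right) 31 + O{\left(6 \right)}\right) - 1789 = \left(\left(-19\right) 31 + \left(32 + 6^{2} - 72\right)\right) - 1789 = \left(-589 + \left(32 + 36 - 72\right)\right) - 1789 = \left(-589 - 4\right) - 1789 = -593 - 1789 = -2382$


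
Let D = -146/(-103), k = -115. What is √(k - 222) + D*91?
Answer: 13286/103 + I*√337 ≈ 128.99 + 18.358*I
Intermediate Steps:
D = 146/103 (D = -146*(-1/103) = 146/103 ≈ 1.4175)
√(k - 222) + D*91 = √(-115 - 222) + (146/103)*91 = √(-337) + 13286/103 = I*√337 + 13286/103 = 13286/103 + I*√337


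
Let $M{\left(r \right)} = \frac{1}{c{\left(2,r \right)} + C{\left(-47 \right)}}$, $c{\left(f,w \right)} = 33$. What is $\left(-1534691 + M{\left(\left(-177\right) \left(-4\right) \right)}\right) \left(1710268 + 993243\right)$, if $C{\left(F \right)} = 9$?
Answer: $- \frac{174260265300731}{42} \approx -4.1491 \cdot 10^{12}$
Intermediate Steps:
$M{\left(r \right)} = \frac{1}{42}$ ($M{\left(r \right)} = \frac{1}{33 + 9} = \frac{1}{42}$)
$\left(-1534691 + M{\left(\left(-177\right) \left(-4\right) \right)}\right) \left(1710268 + 993243\right) = \left(-1534691 + \frac{1}{42}\right) \left(1710268 + 993243\right) = \left(- \frac{64457021}{42}\right) 2703511 = - \frac{174260265300731}{42}$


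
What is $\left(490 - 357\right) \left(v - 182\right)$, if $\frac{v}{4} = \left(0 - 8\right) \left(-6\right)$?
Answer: $1330$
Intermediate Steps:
$v = 192$ ($v = 4 \left(0 - 8\right) \left(-6\right) = 4 \left(\left(-8\right) \left(-6\right)\right) = 4 \cdot 48 = 192$)
$\left(490 - 357\right) \left(v - 182\right) = \left(490 - 357\right) \left(192 - 182\right) = 133 \cdot 10 = 1330$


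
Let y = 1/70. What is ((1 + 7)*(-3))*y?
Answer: -12/35 ≈ -0.34286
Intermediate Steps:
y = 1/70 ≈ 0.014286
((1 + 7)*(-3))*y = ((1 + 7)*(-3))*(1/70) = (8*(-3))*(1/70) = -24*1/70 = -12/35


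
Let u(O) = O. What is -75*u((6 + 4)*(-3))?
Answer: 2250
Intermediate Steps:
-75*u((6 + 4)*(-3)) = -75*(6 + 4)*(-3) = -750*(-3) = -75*(-30) = 2250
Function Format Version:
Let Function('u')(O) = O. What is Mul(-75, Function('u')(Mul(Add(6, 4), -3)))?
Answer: 2250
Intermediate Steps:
Mul(-75, Function('u')(Mul(Add(6, 4), -3))) = Mul(-75, Mul(Add(6, 4), -3)) = Mul(-75, Mul(10, -3)) = Mul(-75, -30) = 2250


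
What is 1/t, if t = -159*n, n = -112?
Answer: 1/17808 ≈ 5.6155e-5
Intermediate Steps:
t = 17808 (t = -159*(-112) = 17808)
1/t = 1/17808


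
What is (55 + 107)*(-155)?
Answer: -25110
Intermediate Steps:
(55 + 107)*(-155) = 162*(-155) = -25110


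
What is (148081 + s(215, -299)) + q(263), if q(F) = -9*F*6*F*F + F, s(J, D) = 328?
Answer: -982189466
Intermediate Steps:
q(F) = F - 54*F**3 (q(F) = -9*6*F*F**2 + F = -54*F**3 + F = F - 54*F**3)
(148081 + s(215, -299)) + q(263) = (148081 + 328) + (263 - 54*263**3) = 148409 + (263 - 54*18191447) = 148409 + (263 - 982338138) = 148409 - 982337875 = -982189466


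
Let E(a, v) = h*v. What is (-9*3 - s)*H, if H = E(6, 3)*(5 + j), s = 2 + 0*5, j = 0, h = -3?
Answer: 1305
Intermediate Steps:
E(a, v) = -3*v
s = 2 (s = 2 + 0 = 2)
H = -45 (H = (-3*3)*(5 + 0) = -9*5 = -45)
(-9*3 - s)*H = (-9*3 - 1*2)*(-45) = (-27 - 2)*(-45) = -29*(-45) = 1305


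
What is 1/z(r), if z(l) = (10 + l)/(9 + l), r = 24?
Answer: 33/34 ≈ 0.97059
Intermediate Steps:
z(l) = (10 + l)/(9 + l)
1/z(r) = 1/((10 + 24)/(9 + 24)) = 1/(34/33) = 33/34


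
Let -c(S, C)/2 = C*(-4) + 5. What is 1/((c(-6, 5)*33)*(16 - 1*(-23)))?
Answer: 1/38610 ≈ 2.5900e-5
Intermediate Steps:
c(S, C) = -10 + 8*C (c(S, C) = -2*(C*(-4) + 5) = -2*(-4*C + 5) = -2*(5 - 4*C) = -10 + 8*C)
1/((c(-6, 5)*33)*(16 - 1*(-23))) = 1/(((-10 + 8*5)*33)*(16 - 1*(-23))) = 1/(((-10 + 40)*33)*(16 + 23)) = 1/((30*33)*39) = 1/(990*39) = 1/38610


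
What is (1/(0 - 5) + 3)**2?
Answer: 196/25 ≈ 7.8400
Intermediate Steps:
(1/(0 - 5) + 3)**2 = (1/(-5) + 3)**2 = (-1/5 + 3)**2 = (14/5)**2 = 196/25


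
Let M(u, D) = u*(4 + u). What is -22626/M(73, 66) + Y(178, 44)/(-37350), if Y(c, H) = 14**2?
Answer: -423091408/104972175 ≈ -4.0305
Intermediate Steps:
Y(c, H) = 196
-22626/M(73, 66) + Y(178, 44)/(-37350) = -22626*1/(73*(4 + 73)) + 196/(-37350) = -22626/(73*77) + 196*(-1/37350) = -22626/5621 - 98/18675 = -423091408/104972175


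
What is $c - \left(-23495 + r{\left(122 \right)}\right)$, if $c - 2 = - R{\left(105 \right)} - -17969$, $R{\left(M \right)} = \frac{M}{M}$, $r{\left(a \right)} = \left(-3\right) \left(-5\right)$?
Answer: $41450$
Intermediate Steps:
$r{\left(a \right)} = 15$
$R{\left(M \right)} = 1$
$c = 17970$ ($c = 2 - -17968 = 2 + \left(-1 + 17969\right) = 2 + 17968 = 17970$)
$c - \left(-23495 + r{\left(122 \right)}\right) = 17970 - \left(-23495 + 15\right) = 17970 - -23480 = 17970 + 23480 = 41450$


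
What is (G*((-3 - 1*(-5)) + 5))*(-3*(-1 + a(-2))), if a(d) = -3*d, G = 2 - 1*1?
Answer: -105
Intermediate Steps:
G = 1 (G = 2 - 1 = 1)
(G*((-3 - 1*(-5)) + 5))*(-3*(-1 + a(-2))) = (1*((-3 - 1*(-5)) + 5))*(-3*(-1 - 3*(-2))) = (1*((-3 + 5) + 5))*(-3*(-1 + 6)) = (1*(2 + 5))*(-3*5) = (1*7)*(-15) = 7*(-15) = -105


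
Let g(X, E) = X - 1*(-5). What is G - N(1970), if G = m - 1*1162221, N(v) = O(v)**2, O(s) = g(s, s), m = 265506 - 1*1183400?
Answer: -5980740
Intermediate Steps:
m = -917894 (m = 265506 - 1183400 = -917894)
g(X, E) = 5 + X (g(X, E) = X + 5 = 5 + X)
O(s) = 5 + s
N(v) = (5 + v)**2
G = -2080115 (G = -917894 - 1*1162221 = -917894 - 1162221 = -2080115)
G - N(1970) = -2080115 - (5 + 1970)**2 = -2080115 - 1*1975**2 = -2080115 - 1*3900625 = -2080115 - 3900625 = -5980740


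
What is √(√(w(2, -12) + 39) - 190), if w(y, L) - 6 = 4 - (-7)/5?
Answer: √(-4750 + 30*√35)/5 ≈ 13.524*I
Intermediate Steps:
w(y, L) = 57/5 (w(y, L) = 6 + (4 - (-7)/5) = 6 + (4 - 1*(-7/5)) = 6 + (4 + 7/5) = 6 + 27/5 = 57/5)
√(√(w(2, -12) + 39) - 190) = √(√(57/5 + 39) - 190) = √(√(252/5) - 190) = √(6*√35/5 - 190) = √(-190 + 6*√35/5)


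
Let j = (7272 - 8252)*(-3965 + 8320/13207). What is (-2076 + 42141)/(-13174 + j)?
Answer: 529138455/51136297282 ≈ 0.010348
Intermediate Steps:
j = 51310286300/13207 (j = -980*(-3965 + 8320*(1/13207)) = -980*(-3965 + 8320/13207) = -980*(-52357435/13207) = 51310286300/13207 ≈ 3.8851e+6)
(-2076 + 42141)/(-13174 + j) = (-2076 + 42141)/(-13174 + 51310286300/13207) = 40065/(51136297282/13207) = 40065*(13207/51136297282) = 529138455/51136297282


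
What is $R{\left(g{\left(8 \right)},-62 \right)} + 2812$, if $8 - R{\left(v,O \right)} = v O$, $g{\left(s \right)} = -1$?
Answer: $2758$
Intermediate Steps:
$R{\left(v,O \right)} = 8 - O v$ ($R{\left(v,O \right)} = 8 - v O = 8 - O v$)
$R{\left(g{\left(8 \right)},-62 \right)} + 2812 = \left(8 - \left(-62\right) \left(-1\right)\right) + 2812 = \left(8 - 62\right) + 2812 = -54 + 2812 = 2758$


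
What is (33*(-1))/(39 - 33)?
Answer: -11/2 ≈ -5.5000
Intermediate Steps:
(33*(-1))/(39 - 33) = -33/6 = -33*⅙ = -11/2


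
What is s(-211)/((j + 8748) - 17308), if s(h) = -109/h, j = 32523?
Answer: 109/5056193 ≈ 2.1558e-5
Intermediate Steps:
s(-211)/((j + 8748) - 17308) = (-109/(-211))/((32523 + 8748) - 17308) = (-109*(-1/211))/(41271 - 17308) = (109/211)/23963 = (109/211)*(1/23963) = 109/5056193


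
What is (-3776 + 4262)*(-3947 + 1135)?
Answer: -1366632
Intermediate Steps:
(-3776 + 4262)*(-3947 + 1135) = 486*(-2812) = -1366632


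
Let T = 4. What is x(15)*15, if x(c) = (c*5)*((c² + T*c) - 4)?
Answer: 316125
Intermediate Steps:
x(c) = 5*c*(-4 + c² + 4*c) (x(c) = (c*5)*((c² + 4*c) - 4) = (5*c)*(-4 + c² + 4*c) = 5*c*(-4 + c² + 4*c))
x(15)*15 = (5*15*(-4 + 15² + 4*15))*15 = (5*15*(-4 + 225 + 60))*15 = (5*15*281)*15 = 21075*15 = 316125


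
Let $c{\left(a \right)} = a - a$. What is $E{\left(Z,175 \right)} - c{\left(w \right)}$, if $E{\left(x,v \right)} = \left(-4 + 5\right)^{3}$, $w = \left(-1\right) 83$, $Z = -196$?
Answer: $1$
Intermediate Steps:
$w = -83$
$c{\left(a \right)} = 0$
$E{\left(x,v \right)} = 1$ ($E{\left(x,v \right)} = 1^{3} = 1$)
$E{\left(Z,175 \right)} - c{\left(w \right)} = 1 - 0 = 1 + 0 = 1$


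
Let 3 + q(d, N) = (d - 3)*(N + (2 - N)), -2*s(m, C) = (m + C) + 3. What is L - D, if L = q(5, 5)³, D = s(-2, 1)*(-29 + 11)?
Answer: -17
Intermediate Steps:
s(m, C) = -3/2 - C/2 - m/2 (s(m, C) = -((m + C) + 3)/2 = -((C + m) + 3)/2 = -(3 + C + m)/2 = -3/2 - C/2 - m/2)
q(d, N) = -9 + 2*d (q(d, N) = -3 + (d - 3)*(N + (2 - N)) = -3 + (-3 + d)*2 = -3 + (-6 + 2*d) = -9 + 2*d)
D = 18 (D = (-3/2 - ½*1 - ½*(-2))*(-29 + 11) = (-3/2 - ½ + 1)*(-18) = -1*(-18) = 18)
L = 1 (L = (-9 + 2*5)³ = (-9 + 10)³ = 1³ = 1)
L - D = 1 - 1*18 = 1 - 18 = -17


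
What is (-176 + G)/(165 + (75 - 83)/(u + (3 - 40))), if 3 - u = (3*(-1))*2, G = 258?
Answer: 574/1157 ≈ 0.49611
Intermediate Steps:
u = 9 (u = 3 - 3*(-1)*2 = 3 - (-3)*2 = 3 - 1*(-6) = 3 + 6 = 9)
(-176 + G)/(165 + (75 - 83)/(u + (3 - 40))) = (-176 + 258)/(165 + (75 - 83)/(9 + (3 - 40))) = 82/(165 - 8/(9 - 37)) = 82/(165 - 8/(-28)) = 82/(165 - 8*(-1/28)) = 82/(165 + 2/7) = 82/(1157/7) = 82*(7/1157) = 574/1157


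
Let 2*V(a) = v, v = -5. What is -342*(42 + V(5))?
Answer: -13509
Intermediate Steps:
V(a) = -5/2 (V(a) = (1/2)*(-5) = -5/2)
-342*(42 + V(5)) = -342*(42 - 5/2) = -342*79/2 = -13509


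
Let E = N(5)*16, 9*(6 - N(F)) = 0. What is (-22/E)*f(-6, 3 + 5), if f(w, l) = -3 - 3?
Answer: 11/8 ≈ 1.3750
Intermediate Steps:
N(F) = 6 (N(F) = 6 - ⅑*0 = 6 + 0 = 6)
E = 96 (E = 6*16 = 96)
f(w, l) = -6
(-22/E)*f(-6, 3 + 5) = (-22/96)*(-6) = ((1/96)*(-22))*(-6) = -11/48*(-6) = 11/8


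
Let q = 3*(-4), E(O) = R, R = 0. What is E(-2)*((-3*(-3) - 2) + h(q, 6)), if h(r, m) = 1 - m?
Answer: 0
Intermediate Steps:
E(O) = 0
q = -12
E(-2)*((-3*(-3) - 2) + h(q, 6)) = 0*((-3*(-3) - 2) + (1 - 1*6)) = 0*((9 - 2) + (1 - 6)) = 0*(7 - 5) = 0*2 = 0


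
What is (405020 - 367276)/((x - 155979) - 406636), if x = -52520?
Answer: -37744/615135 ≈ -0.061359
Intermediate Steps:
(405020 - 367276)/((x - 155979) - 406636) = (405020 - 367276)/((-52520 - 155979) - 406636) = 37744/(-208499 - 406636) = 37744/(-615135) = 37744*(-1/615135) = -37744/615135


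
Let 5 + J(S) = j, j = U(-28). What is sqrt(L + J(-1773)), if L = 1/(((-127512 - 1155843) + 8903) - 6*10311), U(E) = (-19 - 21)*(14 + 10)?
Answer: I*sqrt(1723244695560978)/1336318 ≈ 31.064*I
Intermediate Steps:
U(E) = -960 (U(E) = -40*24 = -960)
j = -960
J(S) = -965 (J(S) = -5 - 960 = -965)
L = -1/1336318 (L = 1/((-1283355 + 8903) - 61866) = 1/(-1274452 - 61866) = 1/(-1336318) = -1/1336318 ≈ -7.4832e-7)
sqrt(L + J(-1773)) = sqrt(-1/1336318 - 965) = sqrt(-1289546871/1336318) = I*sqrt(1723244695560978)/1336318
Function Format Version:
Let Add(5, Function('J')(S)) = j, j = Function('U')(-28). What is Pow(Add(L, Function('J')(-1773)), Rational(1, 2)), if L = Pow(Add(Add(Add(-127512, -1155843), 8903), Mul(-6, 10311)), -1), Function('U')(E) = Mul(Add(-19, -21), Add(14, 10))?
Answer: Mul(Rational(1, 1336318), I, Pow(1723244695560978, Rational(1, 2))) ≈ Mul(31.064, I)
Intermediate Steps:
Function('U')(E) = -960 (Function('U')(E) = Mul(-40, 24) = -960)
j = -960
Function('J')(S) = -965 (Function('J')(S) = Add(-5, -960) = -965)
L = Rational(-1, 1336318) (L = Pow(Add(Add(-1283355, 8903), -61866), -1) = Pow(Add(-1274452, -61866), -1) = Pow(-1336318, -1) = Rational(-1, 1336318) ≈ -7.4832e-7)
Pow(Add(L, Function('J')(-1773)), Rational(1, 2)) = Pow(Add(Rational(-1, 1336318), -965), Rational(1, 2)) = Pow(Rational(-1289546871, 1336318), Rational(1, 2)) = Mul(Rational(1, 1336318), I, Pow(1723244695560978, Rational(1, 2)))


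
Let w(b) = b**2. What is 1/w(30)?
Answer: 1/900 ≈ 0.0011111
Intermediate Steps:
1/w(30) = 1/(30**2) = 1/900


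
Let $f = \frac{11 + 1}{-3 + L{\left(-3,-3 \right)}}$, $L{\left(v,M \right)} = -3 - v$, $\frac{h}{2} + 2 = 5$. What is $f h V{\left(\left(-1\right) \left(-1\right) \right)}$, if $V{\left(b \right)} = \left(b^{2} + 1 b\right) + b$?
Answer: $-72$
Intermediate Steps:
$h = 6$ ($h = -4 + 2 \cdot 5 = -4 + 10 = 6$)
$V{\left(b \right)} = b^{2} + 2 b$ ($V{\left(b \right)} = \left(b^{2} + b\right) + b = \left(b + b^{2}\right) + b = b^{2} + 2 b$)
$f = -4$ ($f = \frac{11 + 1}{-3 - 0} = \frac{12}{-3 + \left(-3 + 3\right)} = \frac{12}{-3 + 0} = \frac{12}{-3} = 12 \left(- \frac{1}{3}\right) = -4$)
$f h V{\left(\left(-1\right) \left(-1\right) \right)} = \left(-4\right) 6 \left(-1\right) \left(-1\right) \left(2 - -1\right) = - 24 \cdot 1 \left(2 + 1\right) = - 24 \cdot 1 \cdot 3 = \left(-24\right) 3 = -72$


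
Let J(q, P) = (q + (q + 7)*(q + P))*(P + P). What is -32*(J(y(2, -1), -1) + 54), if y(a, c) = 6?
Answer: 2816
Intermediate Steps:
J(q, P) = 2*P*(q + (7 + q)*(P + q)) (J(q, P) = (q + (7 + q)*(P + q))*(2*P) = 2*P*(q + (7 + q)*(P + q)))
-32*(J(y(2, -1), -1) + 54) = -32*(2*(-1)*(6**2 + 7*(-1) + 8*6 - 1*6) + 54) = -32*(2*(-1)*(36 - 7 + 48 - 6) + 54) = -32*(2*(-1)*71 + 54) = -32*(-142 + 54) = -32*(-88) = 2816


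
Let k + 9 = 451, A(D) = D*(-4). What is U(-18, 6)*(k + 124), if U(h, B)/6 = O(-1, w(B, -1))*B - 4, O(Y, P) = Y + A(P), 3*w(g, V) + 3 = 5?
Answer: -88296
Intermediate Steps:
A(D) = -4*D
w(g, V) = ⅔ (w(g, V) = -1 + (⅓)*5 = -1 + 5/3 = ⅔)
k = 442 (k = -9 + 451 = 442)
O(Y, P) = Y - 4*P
U(h, B) = -24 - 22*B (U(h, B) = 6*((-1 - 4*⅔)*B - 4) = 6*((-1 - 8/3)*B - 4) = 6*(-11*B/3 - 4) = 6*(-4 - 11*B/3) = -24 - 22*B)
U(-18, 6)*(k + 124) = (-24 - 22*6)*(442 + 124) = (-24 - 132)*566 = -156*566 = -88296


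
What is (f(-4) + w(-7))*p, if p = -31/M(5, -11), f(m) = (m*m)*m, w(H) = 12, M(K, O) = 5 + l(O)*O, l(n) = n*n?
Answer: -62/51 ≈ -1.2157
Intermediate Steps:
l(n) = n²
M(K, O) = 5 + O³ (M(K, O) = 5 + O²*O = 5 + O³)
f(m) = m³ (f(m) = m²*m = m³)
p = 31/1326 (p = -31/(5 + (-11)³) = -31/(5 - 1331) = -31/(-1326) = -31*(-1/1326) = 31/1326 ≈ 0.023379)
(f(-4) + w(-7))*p = ((-4)³ + 12)*(31/1326) = (-64 + 12)*(31/1326) = -52*31/1326 = -62/51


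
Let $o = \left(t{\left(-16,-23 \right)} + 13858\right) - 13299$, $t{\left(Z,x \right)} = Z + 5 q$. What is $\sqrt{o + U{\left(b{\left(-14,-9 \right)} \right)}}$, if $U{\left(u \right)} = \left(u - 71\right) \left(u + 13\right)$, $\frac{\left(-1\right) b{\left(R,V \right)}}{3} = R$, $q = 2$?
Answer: $i \sqrt{1042} \approx 32.28 i$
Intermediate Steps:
$t{\left(Z,x \right)} = 10 + Z$ ($t{\left(Z,x \right)} = Z + 5 \cdot 2 = Z + 10 = 10 + Z$)
$b{\left(R,V \right)} = - 3 R$
$U{\left(u \right)} = \left(-71 + u\right) \left(13 + u\right)$
$o = 553$ ($o = \left(\left(10 - 16\right) + 13858\right) - 13299 = \left(-6 + 13858\right) - 13299 = 13852 - 13299 = 553$)
$\sqrt{o + U{\left(b{\left(-14,-9 \right)} \right)}} = \sqrt{553 - \left(923 - 1764 + 58 \left(-3\right) \left(-14\right)\right)} = \sqrt{553 - \left(3359 - 1764\right)} = \sqrt{553 - 1595} = \sqrt{-1042} = i \sqrt{1042}$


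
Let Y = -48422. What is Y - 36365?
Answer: -84787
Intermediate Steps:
Y - 36365 = -48422 - 36365 = -84787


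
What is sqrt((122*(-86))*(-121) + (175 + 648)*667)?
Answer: sqrt(1818473) ≈ 1348.5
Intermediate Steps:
sqrt((122*(-86))*(-121) + (175 + 648)*667) = sqrt(-10492*(-121) + 823*667) = sqrt(1269532 + 548941) = sqrt(1818473)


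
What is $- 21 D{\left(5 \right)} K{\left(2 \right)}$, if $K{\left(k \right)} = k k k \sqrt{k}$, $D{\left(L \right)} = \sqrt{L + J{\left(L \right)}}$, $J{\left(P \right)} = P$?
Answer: $- 336 \sqrt{5} \approx -751.32$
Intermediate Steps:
$D{\left(L \right)} = \sqrt{2} \sqrt{L}$ ($D{\left(L \right)} = \sqrt{L + L} = \sqrt{2 L} = \sqrt{2} \sqrt{L}$)
$K{\left(k \right)} = k^{\frac{7}{2}}$ ($K{\left(k \right)} = k k^{2} \sqrt{k} = k^{3} \sqrt{k} = k^{\frac{7}{2}}$)
$- 21 D{\left(5 \right)} K{\left(2 \right)} = - 21 \sqrt{2} \sqrt{5} \cdot 2^{\frac{7}{2}} = - 21 \sqrt{10} \cdot 8 \sqrt{2} = - 336 \sqrt{5}$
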